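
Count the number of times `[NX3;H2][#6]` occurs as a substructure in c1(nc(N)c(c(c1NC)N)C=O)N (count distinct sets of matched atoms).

[NX3;H2][#6] is the SMARTS for a primary amine: a trivalent nitrogen with two H attached to carbon.
The molecule carries 3 separate instances of a primary amino group (-NH2) meeting every constraint; each maps to a distinct set of atoms, giving 3 matches.

3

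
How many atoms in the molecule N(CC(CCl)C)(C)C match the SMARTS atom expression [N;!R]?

1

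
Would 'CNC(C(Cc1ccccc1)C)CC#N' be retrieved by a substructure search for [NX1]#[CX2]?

Yes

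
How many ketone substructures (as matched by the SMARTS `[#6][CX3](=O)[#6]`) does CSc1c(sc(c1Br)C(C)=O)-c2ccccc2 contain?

[#6][CX3](=O)[#6] is the SMARTS for a ketone: a carbonyl carbon (no H) flanked by two carbons.
Exactly one fragment in the molecule meets all constraints, giving 1 match.

1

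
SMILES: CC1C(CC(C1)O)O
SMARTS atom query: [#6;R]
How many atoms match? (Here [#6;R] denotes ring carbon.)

5

Check the 8 heavy atoms by environment: 5× C (in 5-ring) → match; 1× C (acyclic) → no; 2× O (acyclic) → no.
That gives 5 matching atoms.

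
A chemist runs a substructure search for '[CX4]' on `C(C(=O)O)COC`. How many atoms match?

3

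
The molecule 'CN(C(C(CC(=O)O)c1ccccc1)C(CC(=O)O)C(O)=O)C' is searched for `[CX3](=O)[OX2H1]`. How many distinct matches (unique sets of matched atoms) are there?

3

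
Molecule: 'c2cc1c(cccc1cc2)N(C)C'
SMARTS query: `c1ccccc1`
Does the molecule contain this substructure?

Yes

The pattern c1ccccc1 describes six aromatic carbons in a ring — a benzene ring.
The required atom environment is present in the molecule, so the pattern matches.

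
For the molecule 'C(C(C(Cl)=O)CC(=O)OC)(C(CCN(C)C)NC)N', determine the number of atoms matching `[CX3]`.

2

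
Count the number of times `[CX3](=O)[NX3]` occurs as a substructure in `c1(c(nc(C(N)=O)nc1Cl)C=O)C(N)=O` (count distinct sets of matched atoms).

2

[CX3](=O)[NX3] is the SMARTS for an amide: a carbonyl carbon bonded to a trivalent nitrogen.
The molecule carries 2 separate instances of a primary amide (-C(=O)NH2) meeting every constraint; each maps to a distinct set of atoms, giving 2 matches.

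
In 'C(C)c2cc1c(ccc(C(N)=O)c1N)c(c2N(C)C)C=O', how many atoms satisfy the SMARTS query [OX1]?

2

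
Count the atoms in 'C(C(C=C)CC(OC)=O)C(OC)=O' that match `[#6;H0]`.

2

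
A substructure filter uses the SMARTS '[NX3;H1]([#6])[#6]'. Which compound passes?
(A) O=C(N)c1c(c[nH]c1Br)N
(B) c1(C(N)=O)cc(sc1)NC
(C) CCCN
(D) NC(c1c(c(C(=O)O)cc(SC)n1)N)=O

B

[NX3;H1]([#6])[#6] describes a trivalent nitrogen with one H, bonded to two carbons (a secondary amine).
(A) has a primary amino group (-NH2) but the nitrogen has H2 and only one carbon neighbour.
(B) contains an N-methylamino group (-NHCH3), which satisfies every atom and bond constraint.
(C) has a primary amino group (-NH2) but the nitrogen has H2 and only one carbon neighbour.
(D) has a primary amino group (-NH2) but the nitrogen has H2 and only one carbon neighbour.
So the answer is (B).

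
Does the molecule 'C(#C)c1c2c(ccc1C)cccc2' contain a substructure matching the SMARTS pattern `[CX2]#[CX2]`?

Yes

The pattern [CX2]#[CX2] describes a carbon-carbon triple bond — an alkyne.
The molecule carries an ethynyl group (-C#CH), whose atoms satisfy every constraint of the query, so the pattern matches.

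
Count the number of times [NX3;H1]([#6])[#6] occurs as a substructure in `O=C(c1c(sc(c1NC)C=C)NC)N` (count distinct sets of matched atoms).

2

[NX3;H1]([#6])[#6] is the SMARTS for a secondary amine: a trivalent nitrogen with one H, bonded to two carbons.
The molecule carries 2 separate instances of an N-methylamino group (-NHCH3) meeting every constraint; each maps to a distinct set of atoms, giving 2 matches.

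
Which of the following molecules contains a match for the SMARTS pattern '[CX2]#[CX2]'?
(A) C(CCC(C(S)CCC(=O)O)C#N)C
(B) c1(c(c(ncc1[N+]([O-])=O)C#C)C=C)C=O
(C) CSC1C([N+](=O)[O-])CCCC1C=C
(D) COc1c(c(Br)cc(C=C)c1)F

B

[CX2]#[CX2] describes a carbon-carbon triple bond (an alkyne).
(A) has a nitrile (-C#N) but the triple bond is C#N, not C#C.
(B) contains an ethynyl group (-C#CH), which satisfies every atom and bond constraint.
(C) has a vinyl group (-CH=CH2) but the C=C is a double bond; both carbons are CX3, not CX2.
(D) has a vinyl group (-CH=CH2) but the C=C is a double bond; both carbons are CX3, not CX2.
So the answer is (B).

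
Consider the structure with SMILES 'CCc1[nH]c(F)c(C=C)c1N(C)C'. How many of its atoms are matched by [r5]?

5

Check the 13 heavy atoms by environment: 1× n (aromatic, in 5-ring) → match; 4× c (aromatic, in 5-ring) → match; 6× C (acyclic) → no; 1× F (acyclic) → no; 1× N (acyclic) → no.
Summing the matching environments: 1 + 4 = 5 matching atoms.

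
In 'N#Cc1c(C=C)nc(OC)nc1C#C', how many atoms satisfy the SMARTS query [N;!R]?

1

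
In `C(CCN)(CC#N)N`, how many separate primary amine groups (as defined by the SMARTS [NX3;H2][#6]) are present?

[NX3;H2][#6] is the SMARTS for a primary amine: a trivalent nitrogen with two H attached to carbon.
The molecule carries 2 separate instances of a primary amino group (-NH2) meeting every constraint; each maps to a distinct set of atoms, giving 2 matches.

2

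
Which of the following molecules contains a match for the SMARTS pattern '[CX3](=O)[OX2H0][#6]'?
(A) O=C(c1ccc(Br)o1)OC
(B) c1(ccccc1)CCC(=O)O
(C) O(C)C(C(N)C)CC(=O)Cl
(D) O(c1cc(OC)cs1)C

A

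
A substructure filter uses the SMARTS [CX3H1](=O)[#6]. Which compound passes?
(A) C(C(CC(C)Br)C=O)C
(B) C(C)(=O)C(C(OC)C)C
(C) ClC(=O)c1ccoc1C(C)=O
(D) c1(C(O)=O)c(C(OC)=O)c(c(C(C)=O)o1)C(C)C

[CX3H1](=O)[#6] describes an sp2 carbon with one H, double-bonded to O and single-bonded to carbon (an aldehyde).
(A) contains an aldehyde (-CHO), which satisfies every atom and bond constraint.
(B) has an acetyl/ketone group (-C(=O)CH3) but the carbonyl carbon has H0 (two carbon neighbours), not H1.
(C) has an acetyl/ketone group (-C(=O)CH3) but the carbonyl carbon has H0 (two carbon neighbours), not H1.
(D) has an acetyl/ketone group (-C(=O)CH3) but the carbonyl carbon has H0 (two carbon neighbours), not H1.
So the answer is (A).

A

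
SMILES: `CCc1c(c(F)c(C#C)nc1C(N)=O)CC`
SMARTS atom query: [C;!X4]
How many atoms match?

3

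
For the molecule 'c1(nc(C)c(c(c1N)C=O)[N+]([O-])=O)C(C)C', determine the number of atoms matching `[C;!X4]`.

1

The query [C;!X4] means: aliphatic carbon that does not have four total connections.
Check the 16 heavy atoms by environment: 1× n (aromatic, X2) → no; 5× c (aromatic, X3) → no; 1× N (charge +1, X3) → no; 1× O (charge -1, X1) → no; 2× O (X1) → no; 4× C (X4) → no; 1× C (X3) → match; 1× N (X3) → no.
That gives 1 matching atom.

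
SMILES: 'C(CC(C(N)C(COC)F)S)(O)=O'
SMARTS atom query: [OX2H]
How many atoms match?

1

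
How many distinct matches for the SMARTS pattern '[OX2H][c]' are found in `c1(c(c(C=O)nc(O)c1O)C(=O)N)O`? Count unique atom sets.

[OX2H][c] is the SMARTS for a phenol: a hydroxyl oxygen attached to an aromatic carbon.
The molecule carries 3 separate instances of a hydroxyl group (-OH) meeting every constraint; each maps to a distinct set of atoms, giving 3 matches.

3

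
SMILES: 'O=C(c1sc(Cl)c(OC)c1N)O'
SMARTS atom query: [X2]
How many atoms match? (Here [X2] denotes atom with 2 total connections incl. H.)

3

The query [X2] means: any atom with exactly two total connections (bonds + H).
Check the 12 heavy atoms by environment: 1× s (aromatic, X2) → match; 4× c (aromatic, X3) → no; 1× C (X3) → no; 1× O (X1) → no; 2× O (X2) → match; 1× N (X3) → no; 1× Cl (X1) → no; 1× C (X4) → no.
Summing the matching environments: 1 + 2 = 3 matching atoms.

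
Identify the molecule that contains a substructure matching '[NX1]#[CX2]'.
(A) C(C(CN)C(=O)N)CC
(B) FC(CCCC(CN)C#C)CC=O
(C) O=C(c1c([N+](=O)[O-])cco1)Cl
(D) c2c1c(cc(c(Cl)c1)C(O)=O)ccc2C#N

[NX1]#[CX2] describes a nitrogen triple-bonded to a two-connected carbon (a nitrile).
(A) has a primary amino group (-NH2) but the nitrogen is NX3 (three connections), not NX1 triple-bonded.
(B) has a primary amino group (-NH2) but the nitrogen is NX3 (three connections), not NX1 triple-bonded.
(C) has a nitro group (-[N+](=O)[O-]) but there is no C#N triple bond.
(D) contains a nitrile (-C#N), which satisfies every atom and bond constraint.
So the answer is (D).

D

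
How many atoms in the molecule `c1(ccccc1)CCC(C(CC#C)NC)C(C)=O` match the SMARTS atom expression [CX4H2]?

The query [CX4H2] means: sp3 carbon (X4) with exactly two hydrogens.
Check the 18 heavy atoms by environment: 3× C (H2, X4) → match; 2× C (H1, X4) → no; 1× N (H1, X3) → no; 2× C (H3, X4) → no; 1× C (H0, X3) → no; 1× O (H0, X1) → no; 1× c (aromatic, H0, X3) → no; 5× c (aromatic, H1, X3) → no; 1× C (H0, X2) → no; 1× C (H1, X2) → no.
That gives 3 matching atoms.

3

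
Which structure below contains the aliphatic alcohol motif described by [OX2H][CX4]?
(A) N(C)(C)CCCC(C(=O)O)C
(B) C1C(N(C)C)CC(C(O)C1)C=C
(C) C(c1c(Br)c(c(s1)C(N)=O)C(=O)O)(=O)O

[OX2H][CX4] describes a hydroxyl oxygen bound to an sp3 (X4) carbon (an aliphatic alcohol).
(A) has a carboxylic acid group (-C(=O)OH) but the -OH is on a CX3 carbonyl carbon, not a CX4 carbon.
(B) contains a hydroxyl group (-OH), which satisfies every atom and bond constraint.
(C) has a carboxylic acid group (-C(=O)OH) but the -OH is on a CX3 carbonyl carbon, not a CX4 carbon.
So the answer is (B).

B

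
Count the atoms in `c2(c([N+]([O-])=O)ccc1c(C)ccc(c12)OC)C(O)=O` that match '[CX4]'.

2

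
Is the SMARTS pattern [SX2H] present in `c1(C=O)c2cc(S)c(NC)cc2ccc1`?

Yes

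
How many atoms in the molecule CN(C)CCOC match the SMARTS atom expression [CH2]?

2

Check the 7 heavy atoms by environment: 2× C (H2) → match; 1× O (H0) → no; 3× C (H3) → no; 1× N (H0) → no.
That gives 2 matching atoms.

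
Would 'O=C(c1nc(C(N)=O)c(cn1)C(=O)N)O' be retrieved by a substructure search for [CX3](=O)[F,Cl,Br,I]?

No

The pattern [CX3](=O)[F,Cl,Br,I] describes a carbonyl carbon bonded to a halogen — an acyl halide.
The closest candidate here is a carboxylic acid group (-C(=O)OH), but the carbonyl is bonded to -OH, not to a halogen. No other fragment satisfies the full query, so there is no match.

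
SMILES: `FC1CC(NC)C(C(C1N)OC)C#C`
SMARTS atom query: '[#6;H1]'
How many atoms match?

6

The query [#6;H1] means: any carbon bearing exactly one hydrogen.
Check the 14 heavy atoms by environment: 6× C (H1) → match; 1× C (H2) → no; 1× O (H0) → no; 2× C (H3) → no; 1× C (H0) → no; 1× N (H1) → no; 1× N (H2) → no; 1× F (H0) → no.
That gives 6 matching atoms.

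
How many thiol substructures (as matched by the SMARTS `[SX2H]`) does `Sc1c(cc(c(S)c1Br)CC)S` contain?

3

[SX2H] is the SMARTS for a thiol: an aliphatic sulfur with two connections, one being H.
The molecule carries 3 separate instances of a thiol (-SH) meeting every constraint; each maps to a distinct set of atoms, giving 3 matches.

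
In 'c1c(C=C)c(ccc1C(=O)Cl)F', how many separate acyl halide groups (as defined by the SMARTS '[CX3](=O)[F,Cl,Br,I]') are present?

1

[CX3](=O)[F,Cl,Br,I] is the SMARTS for an acyl halide: a carbonyl carbon bonded to a halogen.
Exactly one fragment in the molecule meets all constraints, giving 1 match.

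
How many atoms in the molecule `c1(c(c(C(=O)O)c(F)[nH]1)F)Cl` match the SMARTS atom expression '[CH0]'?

The query [CH0] means: aliphatic carbon with no attached hydrogen.
Check the 11 heavy atoms by environment: 1× n (aromatic, H1) → no; 4× c (aromatic, H0) → no; 2× F (H0) → no; 1× C (H0) → match; 1× O (H0) → no; 1× O (H1) → no; 1× Cl (H0) → no.
That gives 1 matching atom.

1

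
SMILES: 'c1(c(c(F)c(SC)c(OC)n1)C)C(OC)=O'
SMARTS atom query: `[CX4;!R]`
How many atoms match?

The query [CX4;!R] means: aliphatic carbon with four total connections, not in a ring.
Check the 16 heavy atoms by environment: 1× n (aromatic, X2, in 6-ring) → no; 5× c (aromatic, X3, in 6-ring) → no; 1× S (X2, acyclic) → no; 4× C (X4, acyclic) → match; 1× C (X3, acyclic) → no; 1× O (X1, acyclic) → no; 2× O (X2, acyclic) → no; 1× F (X1, acyclic) → no.
That gives 4 matching atoms.

4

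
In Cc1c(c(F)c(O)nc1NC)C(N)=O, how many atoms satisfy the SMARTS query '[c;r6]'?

5

The query [c;r6] means: aromatic carbon that belongs to a six-membered ring.
Check the 14 heavy atoms by environment: 1× n (aromatic, in 6-ring) → no; 5× c (aromatic, in 6-ring) → match; 3× C (acyclic) → no; 1× F (acyclic) → no; 2× N (acyclic) → no; 2× O (acyclic) → no.
That gives 5 matching atoms.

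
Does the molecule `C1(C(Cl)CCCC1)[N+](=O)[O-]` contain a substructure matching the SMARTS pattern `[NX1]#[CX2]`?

The pattern [NX1]#[CX2] describes a nitrogen triple-bonded to a two-connected carbon — a nitrile.
The closest candidate here is a nitro group (-[N+](=O)[O-]), but there is no C#N triple bond. No other fragment satisfies the full query, so there is no match.

No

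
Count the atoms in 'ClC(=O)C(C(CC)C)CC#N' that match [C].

8

The query [C] means: uppercase C matches aliphatic (non-aromatic) carbon only.
Check the 11 heavy atoms by environment: 8× C → match; 1× N → no; 1× O → no; 1× Cl → no.
That gives 8 matching atoms.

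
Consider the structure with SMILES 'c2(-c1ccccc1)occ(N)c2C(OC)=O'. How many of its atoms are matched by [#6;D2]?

6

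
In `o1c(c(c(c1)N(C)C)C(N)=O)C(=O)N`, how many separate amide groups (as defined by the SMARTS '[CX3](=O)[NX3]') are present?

2

[CX3](=O)[NX3] is the SMARTS for an amide: a carbonyl carbon bonded to a trivalent nitrogen.
The molecule carries 2 separate instances of a primary amide (-C(=O)NH2) meeting every constraint; each maps to a distinct set of atoms, giving 2 matches.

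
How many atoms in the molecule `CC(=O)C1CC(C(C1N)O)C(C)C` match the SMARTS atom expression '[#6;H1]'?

5

The query [#6;H1] means: any carbon bearing exactly one hydrogen.
Check the 13 heavy atoms by environment: 5× C (H1) → match; 1× C (H2) → no; 1× C (H0) → no; 1× O (H0) → no; 3× C (H3) → no; 1× N (H2) → no; 1× O (H1) → no.
That gives 5 matching atoms.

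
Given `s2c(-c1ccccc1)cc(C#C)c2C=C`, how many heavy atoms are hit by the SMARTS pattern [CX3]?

Check the 15 heavy atoms by environment: 1× s (aromatic, X2) → no; 10× c (aromatic, X3) → no; 2× C (X2) → no; 2× C (X3) → match.
That gives 2 matching atoms.

2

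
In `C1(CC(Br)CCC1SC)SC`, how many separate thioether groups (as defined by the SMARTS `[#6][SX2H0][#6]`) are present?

[#6][SX2H0][#6] is the SMARTS for a thioether: an aliphatic sulfur bridging two carbons with no H on the sulfur.
The molecule carries 2 separate instances of a methylthio ether (-SCH3) meeting every constraint; each maps to a distinct set of atoms, giving 2 matches.

2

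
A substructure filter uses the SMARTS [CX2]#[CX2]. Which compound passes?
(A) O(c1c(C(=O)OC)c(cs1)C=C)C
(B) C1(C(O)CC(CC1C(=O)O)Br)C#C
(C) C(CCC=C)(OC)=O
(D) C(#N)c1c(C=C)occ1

[CX2]#[CX2] describes a carbon-carbon triple bond (an alkyne).
(A) has a vinyl group (-CH=CH2) but the C=C is a double bond; both carbons are CX3, not CX2.
(B) contains an ethynyl group (-C#CH), which satisfies every atom and bond constraint.
(C) has a vinyl group (-CH=CH2) but the C=C is a double bond; both carbons are CX3, not CX2.
(D) has a nitrile (-C#N) but the triple bond is C#N, not C#C.
So the answer is (B).

B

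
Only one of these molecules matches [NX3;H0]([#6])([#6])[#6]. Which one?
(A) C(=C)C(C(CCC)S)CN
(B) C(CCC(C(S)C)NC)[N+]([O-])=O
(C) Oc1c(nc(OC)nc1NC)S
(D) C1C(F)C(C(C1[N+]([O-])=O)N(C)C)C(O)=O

[NX3;H0]([#6])([#6])[#6] describes a trivalent nitrogen with no H, bonded to three carbons (a tertiary amine).
(A) has a primary amino group (-NH2) but the nitrogen has H2, not H0 with three carbons.
(B) has an N-methylamino group (-NHCH3) but the nitrogen still has one H (H1), not H0.
(C) has an N-methylamino group (-NHCH3) but the nitrogen still has one H (H1), not H0.
(D) contains a dimethylamino group (-N(CH3)2), which satisfies every atom and bond constraint.
So the answer is (D).

D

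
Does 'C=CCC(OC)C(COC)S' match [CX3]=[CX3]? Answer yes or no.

Yes

The pattern [CX3]=[CX3] describes a non-aromatic C=C double bond between two sp2 carbons — an alkene.
The molecule carries a vinyl group (-CH=CH2), whose atoms satisfy every constraint of the query, so the pattern matches.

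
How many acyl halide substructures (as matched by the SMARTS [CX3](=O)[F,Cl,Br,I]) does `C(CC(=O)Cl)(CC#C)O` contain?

1

[CX3](=O)[F,Cl,Br,I] is the SMARTS for an acyl halide: a carbonyl carbon bonded to a halogen.
Exactly one fragment in the molecule meets all constraints, giving 1 match.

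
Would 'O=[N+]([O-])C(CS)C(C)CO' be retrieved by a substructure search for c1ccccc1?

No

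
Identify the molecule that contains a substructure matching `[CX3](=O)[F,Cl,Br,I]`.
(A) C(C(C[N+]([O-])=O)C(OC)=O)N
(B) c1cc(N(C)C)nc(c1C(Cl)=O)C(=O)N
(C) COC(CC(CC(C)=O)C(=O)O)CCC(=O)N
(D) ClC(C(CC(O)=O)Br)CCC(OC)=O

[CX3](=O)[F,Cl,Br,I] describes a carbonyl carbon bonded to a halogen (an acyl halide).
(A) has a methyl-ester group (-C(=O)OCH3) but the carbonyl is bonded to -O-C, not to a halogen.
(B) contains an acyl chloride (-C(=O)Cl), which satisfies every atom and bond constraint.
(C) has a carboxylic acid group (-C(=O)OH) but the carbonyl is bonded to -OH, not to a halogen.
(D) has a chloro substituent but the Cl is not on a carbonyl carbon.
So the answer is (B).

B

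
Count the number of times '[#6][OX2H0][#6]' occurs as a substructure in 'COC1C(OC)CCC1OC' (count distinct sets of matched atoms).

3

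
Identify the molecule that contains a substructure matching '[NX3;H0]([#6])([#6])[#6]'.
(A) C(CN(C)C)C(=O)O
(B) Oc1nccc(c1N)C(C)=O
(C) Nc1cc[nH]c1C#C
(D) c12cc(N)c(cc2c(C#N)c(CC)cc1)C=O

[NX3;H0]([#6])([#6])[#6] describes a trivalent nitrogen with no H, bonded to three carbons (a tertiary amine).
(A) contains a dimethylamino group (-N(CH3)2), which satisfies every atom and bond constraint.
(B) has a primary amino group (-NH2) but the nitrogen has H2, not H0 with three carbons.
(C) has a primary amino group (-NH2) but the nitrogen has H2, not H0 with three carbons.
(D) has a primary amino group (-NH2) but the nitrogen has H2, not H0 with three carbons.
So the answer is (A).

A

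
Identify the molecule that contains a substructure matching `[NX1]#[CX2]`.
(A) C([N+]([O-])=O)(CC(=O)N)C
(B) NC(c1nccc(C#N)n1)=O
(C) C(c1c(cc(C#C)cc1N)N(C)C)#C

B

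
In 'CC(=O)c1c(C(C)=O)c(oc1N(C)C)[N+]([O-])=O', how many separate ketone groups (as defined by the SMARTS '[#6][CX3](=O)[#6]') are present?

[#6][CX3](=O)[#6] is the SMARTS for a ketone: a carbonyl carbon (no H) flanked by two carbons.
The molecule carries 2 separate instances of an acetyl/ketone group (-C(=O)CH3) meeting every constraint; each maps to a distinct set of atoms, giving 2 matches.

2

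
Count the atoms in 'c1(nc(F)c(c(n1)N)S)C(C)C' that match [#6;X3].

Check the 12 heavy atoms by environment: 2× n (aromatic, X2) → no; 4× c (aromatic, X3) → match; 1× S (X2) → no; 1× N (X3) → no; 1× F (X1) → no; 3× C (X4) → no.
That gives 4 matching atoms.

4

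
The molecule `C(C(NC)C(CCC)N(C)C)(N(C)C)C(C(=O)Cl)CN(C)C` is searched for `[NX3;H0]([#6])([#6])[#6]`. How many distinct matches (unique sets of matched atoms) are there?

3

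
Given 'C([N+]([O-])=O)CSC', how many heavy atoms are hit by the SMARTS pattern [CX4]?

3

The query [CX4] means: C with X4: aliphatic carbon with exactly 4 total connections (bonds + H).
Check the 7 heavy atoms by environment: 3× C (X4) → match; 1× N (charge +1, X3) → no; 1× O (charge -1, X1) → no; 1× O (X1) → no; 1× S (X2) → no.
That gives 3 matching atoms.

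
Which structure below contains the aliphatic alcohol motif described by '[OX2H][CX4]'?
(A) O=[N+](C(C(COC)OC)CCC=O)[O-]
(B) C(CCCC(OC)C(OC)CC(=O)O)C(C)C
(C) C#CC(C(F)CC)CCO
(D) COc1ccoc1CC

[OX2H][CX4] describes a hydroxyl oxygen bound to an sp3 (X4) carbon (an aliphatic alcohol).
(A) has a methoxy ether (-OCH3) but the oxygen has H0 (ether), not H1.
(B) has a methoxy ether (-OCH3) but the oxygen has H0 (ether), not H1.
(C) contains a hydroxyl group (-OH), which satisfies every atom and bond constraint.
(D) has a methoxy ether (-OCH3) but the oxygen has H0 (ether), not H1.
So the answer is (C).

C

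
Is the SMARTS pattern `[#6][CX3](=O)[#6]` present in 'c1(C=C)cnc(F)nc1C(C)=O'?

Yes

The pattern [#6][CX3](=O)[#6] describes a carbonyl carbon (no H) flanked by two carbons — a ketone.
The molecule carries an acetyl/ketone group (-C(=O)CH3), whose atoms satisfy every constraint of the query, so the pattern matches.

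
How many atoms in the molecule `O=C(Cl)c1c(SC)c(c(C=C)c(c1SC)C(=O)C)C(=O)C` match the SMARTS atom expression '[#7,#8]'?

3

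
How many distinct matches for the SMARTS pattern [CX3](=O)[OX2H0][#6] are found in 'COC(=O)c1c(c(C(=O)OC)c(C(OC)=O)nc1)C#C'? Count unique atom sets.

[CX3](=O)[OX2H0][#6] is the SMARTS for an ester: a carbonyl carbon bonded to an oxygen that is itself bonded to carbon (no H on that O).
The molecule carries 3 separate instances of a methyl-ester group (-C(=O)OCH3) meeting every constraint; each maps to a distinct set of atoms, giving 3 matches.

3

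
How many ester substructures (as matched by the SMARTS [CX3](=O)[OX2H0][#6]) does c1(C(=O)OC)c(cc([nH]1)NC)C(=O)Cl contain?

1

[CX3](=O)[OX2H0][#6] is the SMARTS for an ester: a carbonyl carbon bonded to an oxygen that is itself bonded to carbon (no H on that O).
Exactly one fragment in the molecule meets all constraints, giving 1 match.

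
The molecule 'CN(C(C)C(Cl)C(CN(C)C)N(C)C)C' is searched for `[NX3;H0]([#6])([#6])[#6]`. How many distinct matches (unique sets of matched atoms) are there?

3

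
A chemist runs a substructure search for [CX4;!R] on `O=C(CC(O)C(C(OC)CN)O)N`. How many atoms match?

6

The query [CX4;!R] means: aliphatic carbon with four total connections, not in a ring.
Check the 13 heavy atoms by environment: 6× C (X4, acyclic) → match; 3× O (X2, acyclic) → no; 1× C (X3, acyclic) → no; 1× O (X1, acyclic) → no; 2× N (X3, acyclic) → no.
That gives 6 matching atoms.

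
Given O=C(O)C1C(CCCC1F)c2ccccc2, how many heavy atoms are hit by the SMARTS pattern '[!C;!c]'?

3

The query [!C;!c] means: neither aliphatic nor aromatic carbon — same as [!#6].
Check the 16 heavy atoms by environment: 7× C → no; 1× F → match; 6× c (aromatic) → no; 2× O → match.
Summing the matching environments: 1 + 2 = 3 matching atoms.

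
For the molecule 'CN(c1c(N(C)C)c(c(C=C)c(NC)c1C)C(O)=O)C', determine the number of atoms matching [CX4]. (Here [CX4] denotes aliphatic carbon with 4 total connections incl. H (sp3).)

6

The query [CX4] means: C with X4: aliphatic carbon with exactly 4 total connections (bonds + H).
Check the 20 heavy atoms by environment: 6× c (aromatic, X3) → no; 3× N (X3) → no; 6× C (X4) → match; 3× C (X3) → no; 1× O (X1) → no; 1× O (X2) → no.
That gives 6 matching atoms.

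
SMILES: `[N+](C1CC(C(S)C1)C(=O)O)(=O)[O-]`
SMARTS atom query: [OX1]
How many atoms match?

Check the 12 heavy atoms by environment: 5× C (X4) → no; 1× C (X3) → no; 2× O (X1) → match; 1× O (X2) → no; 1× N (charge +1, X3) → no; 1× O (charge -1, X1) → match; 1× S (X2) → no.
Summing the matching environments: 2 + 1 = 3 matching atoms.

3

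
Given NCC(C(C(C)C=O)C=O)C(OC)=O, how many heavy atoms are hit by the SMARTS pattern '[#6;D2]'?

The query [#6;D2] means: any carbon bonded to exactly two heavy atoms.
Check the 14 heavy atoms by environment: 2× C (D1) → no; 4× C (D3) → no; 3× C (D2) → match; 1× N (D1) → no; 3× O (D1) → no; 1× O (D2) → no.
That gives 3 matching atoms.

3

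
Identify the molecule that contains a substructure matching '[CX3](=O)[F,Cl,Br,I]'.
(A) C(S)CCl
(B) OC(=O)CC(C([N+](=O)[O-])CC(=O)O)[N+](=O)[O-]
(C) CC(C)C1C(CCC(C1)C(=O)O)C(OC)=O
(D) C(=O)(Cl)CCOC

[CX3](=O)[F,Cl,Br,I] describes a carbonyl carbon bonded to a halogen (an acyl halide).
(A) has a chloro substituent but the Cl is not on a carbonyl carbon.
(B) has a carboxylic acid group (-C(=O)OH) but the carbonyl is bonded to -OH, not to a halogen.
(C) has a methyl-ester group (-C(=O)OCH3) but the carbonyl is bonded to -O-C, not to a halogen.
(D) contains an acyl chloride (-C(=O)Cl), which satisfies every atom and bond constraint.
So the answer is (D).

D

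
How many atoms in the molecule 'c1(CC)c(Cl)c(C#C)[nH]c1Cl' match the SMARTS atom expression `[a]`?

Check the 11 heavy atoms by environment: 1× n (aromatic) → match; 4× c (aromatic) → match; 4× C → no; 2× Cl → no.
Summing the matching environments: 1 + 4 = 5 matching atoms.

5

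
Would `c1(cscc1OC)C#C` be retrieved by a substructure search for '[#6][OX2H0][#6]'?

Yes

The pattern [#6][OX2H0][#6] describes an aliphatic oxygen bridging two carbons with no H on the oxygen — an ether.
The molecule carries a methoxy ether (-OCH3), whose atoms satisfy every constraint of the query, so the pattern matches.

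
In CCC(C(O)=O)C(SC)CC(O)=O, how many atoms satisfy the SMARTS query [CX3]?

2

Check the 13 heavy atoms by environment: 6× C (X4) → no; 2× C (X3) → match; 2× O (X1) → no; 2× O (X2) → no; 1× S (X2) → no.
That gives 2 matching atoms.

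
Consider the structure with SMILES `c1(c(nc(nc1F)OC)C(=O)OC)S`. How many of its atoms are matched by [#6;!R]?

3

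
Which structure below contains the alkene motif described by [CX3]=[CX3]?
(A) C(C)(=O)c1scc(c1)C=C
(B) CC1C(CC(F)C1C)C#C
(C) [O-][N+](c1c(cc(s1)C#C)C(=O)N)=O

A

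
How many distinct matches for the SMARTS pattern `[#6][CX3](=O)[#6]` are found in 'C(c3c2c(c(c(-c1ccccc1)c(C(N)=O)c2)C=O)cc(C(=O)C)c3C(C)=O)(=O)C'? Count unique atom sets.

3

[#6][CX3](=O)[#6] is the SMARTS for a ketone: a carbonyl carbon (no H) flanked by two carbons.
The molecule carries 3 separate instances of an acetyl/ketone group (-C(=O)CH3) meeting every constraint; each maps to a distinct set of atoms, giving 3 matches.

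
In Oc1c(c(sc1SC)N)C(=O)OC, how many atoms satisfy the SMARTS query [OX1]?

1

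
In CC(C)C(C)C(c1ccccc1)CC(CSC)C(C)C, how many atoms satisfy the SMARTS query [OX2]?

0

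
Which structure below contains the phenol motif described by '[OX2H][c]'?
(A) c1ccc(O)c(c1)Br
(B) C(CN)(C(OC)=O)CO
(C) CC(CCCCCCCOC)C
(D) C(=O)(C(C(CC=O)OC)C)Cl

A

[OX2H][c] describes a hydroxyl oxygen attached to an aromatic carbon (a phenol).
(A) contains a hydroxyl group (-OH), which satisfies every atom and bond constraint.
(B) has a hydroxyl group (-OH) but the -OH is on an aliphatic carbon, not an aromatic c.
(C) has a methoxy ether (-OCH3) but the oxygen has H0, not H1.
(D) has a methoxy ether (-OCH3) but the oxygen has H0, not H1.
So the answer is (A).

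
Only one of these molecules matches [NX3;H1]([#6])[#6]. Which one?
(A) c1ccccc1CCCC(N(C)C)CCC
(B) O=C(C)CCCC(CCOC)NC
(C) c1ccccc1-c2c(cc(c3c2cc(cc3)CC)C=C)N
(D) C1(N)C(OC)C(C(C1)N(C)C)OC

B

[NX3;H1]([#6])[#6] describes a trivalent nitrogen with one H, bonded to two carbons (a secondary amine).
(A) has a dimethylamino group (-N(CH3)2) but the nitrogen has H0, not H1.
(B) contains an N-methylamino group (-NHCH3), which satisfies every atom and bond constraint.
(C) has a primary amino group (-NH2) but the nitrogen has H2 and only one carbon neighbour.
(D) has a dimethylamino group (-N(CH3)2) but the nitrogen has H0, not H1.
So the answer is (B).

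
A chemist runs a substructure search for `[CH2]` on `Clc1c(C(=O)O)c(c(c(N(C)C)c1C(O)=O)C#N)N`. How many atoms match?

0

The query [CH2] means: aliphatic carbon with exactly two hydrogens.
Check the 19 heavy atoms by environment: 6× c (aromatic, H0) → no; 3× C (H0) → no; 2× N (H0) → no; 2× O (H0) → no; 2× O (H1) → no; 1× N (H2) → no; 2× C (H3) → no; 1× Cl (H0) → no.
No environment satisfies the query, so 0 matching atoms.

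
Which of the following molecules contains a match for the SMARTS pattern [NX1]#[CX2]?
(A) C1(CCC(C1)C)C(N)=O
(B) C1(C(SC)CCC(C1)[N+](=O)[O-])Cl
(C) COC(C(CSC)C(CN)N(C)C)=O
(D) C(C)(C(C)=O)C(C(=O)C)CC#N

D

[NX1]#[CX2] describes a nitrogen triple-bonded to a two-connected carbon (a nitrile).
(A) has a primary amide (-C(=O)NH2) but the nitrogen is NX3, not NX1.
(B) has a nitro group (-[N+](=O)[O-]) but there is no C#N triple bond.
(C) has a primary amino group (-NH2) but the nitrogen is NX3 (three connections), not NX1 triple-bonded.
(D) contains a nitrile (-C#N), which satisfies every atom and bond constraint.
So the answer is (D).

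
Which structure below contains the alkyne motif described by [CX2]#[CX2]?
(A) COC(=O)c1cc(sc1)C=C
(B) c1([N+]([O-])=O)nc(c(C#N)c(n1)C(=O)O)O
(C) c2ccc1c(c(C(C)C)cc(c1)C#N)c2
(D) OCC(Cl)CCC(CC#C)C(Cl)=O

[CX2]#[CX2] describes a carbon-carbon triple bond (an alkyne).
(A) has a vinyl group (-CH=CH2) but the C=C is a double bond; both carbons are CX3, not CX2.
(B) has a nitrile (-C#N) but the triple bond is C#N, not C#C.
(C) has a nitrile (-C#N) but the triple bond is C#N, not C#C.
(D) contains an ethynyl group (-C#CH), which satisfies every atom and bond constraint.
So the answer is (D).

D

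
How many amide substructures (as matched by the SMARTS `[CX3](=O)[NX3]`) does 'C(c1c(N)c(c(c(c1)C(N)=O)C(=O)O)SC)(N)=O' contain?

2

[CX3](=O)[NX3] is the SMARTS for an amide: a carbonyl carbon bonded to a trivalent nitrogen.
The molecule carries 2 separate instances of a primary amide (-C(=O)NH2) meeting every constraint; each maps to a distinct set of atoms, giving 2 matches.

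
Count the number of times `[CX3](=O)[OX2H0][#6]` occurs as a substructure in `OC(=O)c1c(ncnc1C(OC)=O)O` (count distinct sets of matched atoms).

[CX3](=O)[OX2H0][#6] is the SMARTS for an ester: a carbonyl carbon bonded to an oxygen that is itself bonded to carbon (no H on that O).
Exactly one fragment in the molecule meets all constraints, giving 1 match.

1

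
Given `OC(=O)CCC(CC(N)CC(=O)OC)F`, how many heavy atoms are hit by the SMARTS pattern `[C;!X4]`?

The query [C;!X4] means: aliphatic carbon that does not have four total connections.
Check the 15 heavy atoms by environment: 7× C (X4) → no; 1× N (X3) → no; 1× F (X1) → no; 2× C (X3) → match; 2× O (X1) → no; 2× O (X2) → no.
That gives 2 matching atoms.

2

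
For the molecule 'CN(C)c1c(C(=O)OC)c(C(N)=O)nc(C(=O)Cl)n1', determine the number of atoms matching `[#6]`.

10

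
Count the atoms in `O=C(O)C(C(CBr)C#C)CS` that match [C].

The query [C] means: uppercase C matches aliphatic (non-aromatic) carbon only.
Check the 11 heavy atoms by environment: 7× C → match; 1× Br → no; 2× O → no; 1× S → no.
That gives 7 matching atoms.

7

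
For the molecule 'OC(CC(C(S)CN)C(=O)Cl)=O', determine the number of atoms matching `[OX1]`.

Check the 12 heavy atoms by environment: 4× C (X4) → no; 1× S (X2) → no; 2× C (X3) → no; 2× O (X1) → match; 1× O (X2) → no; 1× Cl (X1) → no; 1× N (X3) → no.
That gives 2 matching atoms.

2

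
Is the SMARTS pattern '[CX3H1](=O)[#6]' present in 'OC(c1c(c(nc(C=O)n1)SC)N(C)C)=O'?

Yes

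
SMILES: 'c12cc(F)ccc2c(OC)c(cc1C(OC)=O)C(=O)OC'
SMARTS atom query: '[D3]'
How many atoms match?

The query [D3] means: atom with exactly three heavy-atom neighbours.
Check the 21 heavy atoms by environment: 6× c (aromatic, D3) → match; 4× c (aromatic, D2) → no; 2× C (D3) → match; 2× O (D1) → no; 3× O (D2) → no; 3× C (D1) → no; 1× F (D1) → no.
Summing the matching environments: 6 + 2 = 8 matching atoms.

8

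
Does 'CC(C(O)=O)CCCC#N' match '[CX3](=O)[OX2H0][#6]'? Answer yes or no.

No

The pattern [CX3](=O)[OX2H0][#6] describes a carbonyl carbon bonded to an oxygen that is itself bonded to carbon (no H on that O) — an ester.
The closest candidate here is a carboxylic acid group (-C(=O)OH), but the singly-bonded O carries H (OX2H1, not H0). No other fragment satisfies the full query, so there is no match.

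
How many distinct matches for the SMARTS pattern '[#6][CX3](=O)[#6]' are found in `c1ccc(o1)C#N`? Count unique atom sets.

0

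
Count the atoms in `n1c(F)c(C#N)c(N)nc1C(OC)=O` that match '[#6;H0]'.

6

The query [#6;H0] means: any carbon with no attached hydrogen.
Check the 14 heavy atoms by environment: 2× n (aromatic, H0) → no; 4× c (aromatic, H0) → match; 2× C (H0) → match; 2× O (H0) → no; 1× C (H3) → no; 1× F (H0) → no; 1× N (H2) → no; 1× N (H0) → no.
Summing the matching environments: 4 + 2 = 6 matching atoms.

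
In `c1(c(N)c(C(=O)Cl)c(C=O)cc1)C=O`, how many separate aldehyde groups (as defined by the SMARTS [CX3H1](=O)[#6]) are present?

2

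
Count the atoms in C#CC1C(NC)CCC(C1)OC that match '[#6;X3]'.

0

The query [#6;X3] means: any carbon (aromatic or not) with three total connections.
Check the 12 heavy atoms by environment: 8× C (X4) → no; 1× N (X3) → no; 2× C (X2) → no; 1× O (X2) → no.
No environment satisfies the query, so 0 matching atoms.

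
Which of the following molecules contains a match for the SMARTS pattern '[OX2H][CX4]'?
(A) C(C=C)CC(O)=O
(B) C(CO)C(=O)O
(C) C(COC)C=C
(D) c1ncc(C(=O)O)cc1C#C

B

[OX2H][CX4] describes a hydroxyl oxygen bound to an sp3 (X4) carbon (an aliphatic alcohol).
(A) has a carboxylic acid group (-C(=O)OH) but the -OH is on a CX3 carbonyl carbon, not a CX4 carbon.
(B) contains a hydroxyl group (-OH), which satisfies every atom and bond constraint.
(C) has a methoxy ether (-OCH3) but the oxygen has H0 (ether), not H1.
(D) has a carboxylic acid group (-C(=O)OH) but the -OH is on a CX3 carbonyl carbon, not a CX4 carbon.
So the answer is (B).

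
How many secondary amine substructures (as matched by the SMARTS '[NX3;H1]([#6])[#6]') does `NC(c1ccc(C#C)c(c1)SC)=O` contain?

0

[NX3;H1]([#6])[#6] is the SMARTS for a secondary amine: a trivalent nitrogen with one H, bonded to two carbons.
The molecule has a primary amide (-C(=O)NH2), but the -C(=O)NH2 nitrogen has H2, not H1; nothing else fits, so there are 0 matches.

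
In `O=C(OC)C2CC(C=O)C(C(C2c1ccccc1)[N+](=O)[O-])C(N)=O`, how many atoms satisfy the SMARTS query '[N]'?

The query [N] means: uppercase N matches aliphatic (non-aromatic) nitrogen only.
Check the 24 heavy atoms by environment: 10× C → no; 5× O → no; 6× c (aromatic) → no; 1× N → match; 1× N (charge +1) → match; 1× O (charge -1) → no.
Summing the matching environments: 1 + 1 = 2 matching atoms.

2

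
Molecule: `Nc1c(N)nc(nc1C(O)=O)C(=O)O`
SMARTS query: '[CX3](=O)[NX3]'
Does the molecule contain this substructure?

No

The pattern [CX3](=O)[NX3] describes a carbonyl carbon bonded to a trivalent nitrogen — an amide.
The closest candidate here is a primary amino group (-NH2), but the -NH2 is not attached to a carbonyl carbon. No other fragment satisfies the full query, so there is no match.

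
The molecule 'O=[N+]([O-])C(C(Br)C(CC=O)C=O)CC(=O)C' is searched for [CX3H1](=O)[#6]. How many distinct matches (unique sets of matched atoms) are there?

[CX3H1](=O)[#6] is the SMARTS for an aldehyde: an sp2 carbon with one H, double-bonded to O and single-bonded to carbon.
The molecule carries 2 separate instances of an aldehyde (-CHO) meeting every constraint; each maps to a distinct set of atoms, giving 2 matches.

2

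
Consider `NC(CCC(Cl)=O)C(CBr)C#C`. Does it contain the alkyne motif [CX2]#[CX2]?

The pattern [CX2]#[CX2] describes a carbon-carbon triple bond — an alkyne.
The molecule carries an ethynyl group (-C#CH), whose atoms satisfy every constraint of the query, so the pattern matches.

Yes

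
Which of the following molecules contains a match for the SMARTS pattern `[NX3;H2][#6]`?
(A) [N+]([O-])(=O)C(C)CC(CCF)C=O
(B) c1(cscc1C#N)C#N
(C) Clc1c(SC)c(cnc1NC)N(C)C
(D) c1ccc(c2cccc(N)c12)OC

D

[NX3;H2][#6] describes a trivalent nitrogen with two H attached to carbon (a primary amine).
(A) has a nitro group (-[N+](=O)[O-]) but the nitrogen is [N+] with no H, not NX3H2.
(B) has a nitrile (-C#N) but the nitrogen is NX1 (triple-bonded), not NX3 with two H.
(C) has an N-methylamino group (-NHCH3) but the nitrogen bears two carbons and only one H (H1), not H2.
(D) contains a primary amino group (-NH2), which satisfies every atom and bond constraint.
So the answer is (D).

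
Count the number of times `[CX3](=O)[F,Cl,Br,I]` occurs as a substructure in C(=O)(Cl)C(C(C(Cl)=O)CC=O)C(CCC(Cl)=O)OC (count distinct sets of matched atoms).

3

[CX3](=O)[F,Cl,Br,I] is the SMARTS for an acyl halide: a carbonyl carbon bonded to a halogen.
The molecule carries 3 separate instances of an acyl chloride (-C(=O)Cl) meeting every constraint; each maps to a distinct set of atoms, giving 3 matches.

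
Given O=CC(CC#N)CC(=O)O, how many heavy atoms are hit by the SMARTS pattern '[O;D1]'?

The query [O;D1] means: aliphatic oxygen bonded to exactly one heavy atom.
Check the 10 heavy atoms by environment: 4× C (D2) → no; 2× C (D3) → no; 1× N (D1) → no; 3× O (D1) → match.
That gives 3 matching atoms.

3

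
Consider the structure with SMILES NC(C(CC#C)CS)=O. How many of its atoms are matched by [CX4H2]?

2

The query [CX4H2] means: sp3 carbon (X4) with exactly two hydrogens.
Check the 9 heavy atoms by environment: 2× C (H2, X4) → match; 1× C (H1, X4) → no; 1× C (H0, X2) → no; 1× C (H1, X2) → no; 1× C (H0, X3) → no; 1× O (H0, X1) → no; 1× N (H2, X3) → no; 1× S (H1, X2) → no.
That gives 2 matching atoms.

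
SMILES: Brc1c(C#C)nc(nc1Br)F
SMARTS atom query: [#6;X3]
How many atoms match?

4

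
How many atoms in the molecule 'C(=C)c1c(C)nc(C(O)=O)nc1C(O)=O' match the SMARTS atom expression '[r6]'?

6

The query [r6] means: r6 matches atoms in a six-membered ring.
Check the 15 heavy atoms by environment: 2× n (aromatic, in 6-ring) → match; 4× c (aromatic, in 6-ring) → match; 5× C (acyclic) → no; 4× O (acyclic) → no.
Summing the matching environments: 2 + 4 = 6 matching atoms.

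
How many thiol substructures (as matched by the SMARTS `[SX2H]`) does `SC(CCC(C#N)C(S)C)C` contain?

2

[SX2H] is the SMARTS for a thiol: an aliphatic sulfur with two connections, one being H.
The molecule carries 2 separate instances of a thiol (-SH) meeting every constraint; each maps to a distinct set of atoms, giving 2 matches.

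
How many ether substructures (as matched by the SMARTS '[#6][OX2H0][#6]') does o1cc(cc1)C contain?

[#6][OX2H0][#6] is the SMARTS for an ether: an aliphatic oxygen bridging two carbons with no H on the oxygen.
No fragment in the molecule satisfies every constraint, giving 0 matches.

0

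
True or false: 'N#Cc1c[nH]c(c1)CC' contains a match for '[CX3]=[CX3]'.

False

The pattern [CX3]=[CX3] describes a non-aromatic C=C double bond between two sp2 carbons — an alkene.
The closest candidate here is an ethyl group (-CH2CH3), but its C-C bond is a single bond between CX4 carbons, not CX3=CX3. No other fragment satisfies the full query, so there is no match.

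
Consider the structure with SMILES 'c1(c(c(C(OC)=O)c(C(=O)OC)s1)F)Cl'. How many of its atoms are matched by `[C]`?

4

The query [C] means: uppercase C matches aliphatic (non-aromatic) carbon only.
Check the 15 heavy atoms by environment: 1× s (aromatic) → no; 4× c (aromatic) → no; 1× Cl → no; 1× F → no; 4× C → match; 4× O → no.
That gives 4 matching atoms.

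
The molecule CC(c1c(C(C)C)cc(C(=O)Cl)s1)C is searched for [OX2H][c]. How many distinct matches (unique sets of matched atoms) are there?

0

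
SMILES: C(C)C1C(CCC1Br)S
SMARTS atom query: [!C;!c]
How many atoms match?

2

The query [!C;!c] means: neither aliphatic nor aromatic carbon — same as [!#6].
Check the 9 heavy atoms by environment: 7× C → no; 1× S → match; 1× Br → match.
Summing the matching environments: 1 + 1 = 2 matching atoms.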